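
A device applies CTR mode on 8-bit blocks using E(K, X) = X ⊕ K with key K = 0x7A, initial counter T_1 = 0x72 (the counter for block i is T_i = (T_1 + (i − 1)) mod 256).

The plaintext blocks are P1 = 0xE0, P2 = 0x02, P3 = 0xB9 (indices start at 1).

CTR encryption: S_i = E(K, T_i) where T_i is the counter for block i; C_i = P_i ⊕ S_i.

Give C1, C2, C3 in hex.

C1 = 0xE8, C2 = 0x0B, C3 = 0xB7

C1: T = 0x72, S = E(K, T) = 0x08; 0xE0 ⊕ 0x08 = 0xE8.
C2: T = 0x73, S = E(K, T) = 0x09; 0x02 ⊕ 0x09 = 0x0B.
C3: T = 0x74, S = E(K, T) = 0x0E; 0xB9 ⊕ 0x0E = 0xB7.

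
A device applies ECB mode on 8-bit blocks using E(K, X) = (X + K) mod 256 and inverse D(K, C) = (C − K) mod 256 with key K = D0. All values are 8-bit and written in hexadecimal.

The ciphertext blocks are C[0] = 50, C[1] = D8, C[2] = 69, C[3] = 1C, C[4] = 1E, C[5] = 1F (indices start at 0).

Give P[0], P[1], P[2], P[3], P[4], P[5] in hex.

P[0] = 80, P[1] = 08, P[2] = 99, P[3] = 4C, P[4] = 4E, P[5] = 4F

ECB decryption: P_i = D(K, C_i).
P[0]: D(K, 50) = 80.
P[1]: D(K, D8) = 08.
P[2]: D(K, 69) = 99.
P[3]: D(K, 1C) = 4C.
P[4]: D(K, 1E) = 4E.
P[5]: D(K, 1F) = 4F.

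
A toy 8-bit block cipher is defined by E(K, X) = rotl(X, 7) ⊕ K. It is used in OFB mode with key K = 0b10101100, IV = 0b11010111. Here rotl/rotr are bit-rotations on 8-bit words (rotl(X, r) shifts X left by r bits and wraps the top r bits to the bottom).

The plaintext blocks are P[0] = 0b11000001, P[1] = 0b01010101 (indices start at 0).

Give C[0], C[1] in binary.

OFB encryption: S_i = E(K, S_{i−1}) with S_{−1} = IV; C_i = P_i ⊕ S_i.
C[0]: S = E(K, 0b11010111) = 0b01000111; 0b11000001 ⊕ 0b01000111 = 0b10000110.
C[1]: S = E(K, 0b01000111) = 0b00001111; 0b01010101 ⊕ 0b00001111 = 0b01011010.

C[0] = 0b10000110, C[1] = 0b01011010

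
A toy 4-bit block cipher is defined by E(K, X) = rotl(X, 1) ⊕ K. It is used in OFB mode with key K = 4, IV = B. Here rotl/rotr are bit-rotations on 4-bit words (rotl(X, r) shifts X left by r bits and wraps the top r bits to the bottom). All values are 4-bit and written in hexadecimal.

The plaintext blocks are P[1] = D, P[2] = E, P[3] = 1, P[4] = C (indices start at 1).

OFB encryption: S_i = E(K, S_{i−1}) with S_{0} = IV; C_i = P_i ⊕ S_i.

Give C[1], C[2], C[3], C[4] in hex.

C[1]: S = E(K, B) = 3; D ⊕ 3 = E.
C[2]: S = E(K, 3) = 2; E ⊕ 2 = C.
C[3]: S = E(K, 2) = 0; 1 ⊕ 0 = 1.
C[4]: S = E(K, 0) = 4; C ⊕ 4 = 8.

C[1] = E, C[2] = C, C[3] = 1, C[4] = 8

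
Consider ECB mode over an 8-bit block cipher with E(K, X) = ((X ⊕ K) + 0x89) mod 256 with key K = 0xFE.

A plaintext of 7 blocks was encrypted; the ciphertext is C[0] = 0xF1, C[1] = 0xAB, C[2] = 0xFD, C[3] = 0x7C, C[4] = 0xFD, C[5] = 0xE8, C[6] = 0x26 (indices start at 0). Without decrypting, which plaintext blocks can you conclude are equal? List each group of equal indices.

ECB encrypts each block independently with the same key, so equal ciphertext blocks imply equal plaintext blocks.
C[2] = C[4] = 0xFD, so P[2] = P[4].

P[2] = P[4]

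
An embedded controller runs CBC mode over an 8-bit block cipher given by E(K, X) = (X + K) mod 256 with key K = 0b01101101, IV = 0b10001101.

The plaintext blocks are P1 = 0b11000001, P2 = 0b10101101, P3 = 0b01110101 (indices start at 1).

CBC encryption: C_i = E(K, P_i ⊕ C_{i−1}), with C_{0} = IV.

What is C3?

C1: P1 ⊕ 0b10001101 = 0b01001100; E(K, 0b01001100) = 0b10111001.
C2: P2 ⊕ 0b10111001 = 0b00010100; E(K, 0b00010100) = 0b10000001.
C3: P3 ⊕ 0b10000001 = 0b11110100; E(K, 0b11110100) = 0b01100001.

C3 = 0b01100001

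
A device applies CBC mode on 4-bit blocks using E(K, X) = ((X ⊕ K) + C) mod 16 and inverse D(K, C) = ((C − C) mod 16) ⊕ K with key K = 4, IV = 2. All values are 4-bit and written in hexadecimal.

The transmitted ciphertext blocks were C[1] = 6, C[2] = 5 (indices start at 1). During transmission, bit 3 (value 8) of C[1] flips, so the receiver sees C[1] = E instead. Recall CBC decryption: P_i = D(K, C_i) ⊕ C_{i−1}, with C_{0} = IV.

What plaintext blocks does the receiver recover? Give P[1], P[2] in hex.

Only C[1] changed, to E. In CBC, a change in C_i garbles P_i and flips the same bit in P_{i+1}. Decrypting the received ciphertext:
P[1]: D(K, E) = 6; 6 ⊕ 2 = 4.
P[2]: D(K, 5) = D; D ⊕ E = 3.
Blocks that differ from the original plaintext: P[1], P[2].

P[1] = 4, P[2] = 3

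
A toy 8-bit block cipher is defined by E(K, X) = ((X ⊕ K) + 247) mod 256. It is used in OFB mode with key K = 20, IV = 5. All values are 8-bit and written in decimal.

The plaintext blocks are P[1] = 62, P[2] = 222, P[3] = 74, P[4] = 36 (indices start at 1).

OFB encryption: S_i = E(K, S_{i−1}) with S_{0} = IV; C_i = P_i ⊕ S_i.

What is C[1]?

C[1]: S = E(K, 5) = 8; 62 ⊕ 8 = 54.

C[1] = 54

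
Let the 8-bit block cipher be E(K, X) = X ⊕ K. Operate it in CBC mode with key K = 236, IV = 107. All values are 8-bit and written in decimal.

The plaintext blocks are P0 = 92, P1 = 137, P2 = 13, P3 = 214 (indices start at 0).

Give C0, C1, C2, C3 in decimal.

CBC encryption: C_i = E(K, P_i ⊕ C_{i−1}), with C_{−1} = IV.
C0: P0 ⊕ 107 = 55; E(K, 55) = 219.
C1: P1 ⊕ 219 = 82; E(K, 82) = 190.
C2: P2 ⊕ 190 = 179; E(K, 179) = 95.
C3: P3 ⊕ 95 = 137; E(K, 137) = 101.

C0 = 219, C1 = 190, C2 = 95, C3 = 101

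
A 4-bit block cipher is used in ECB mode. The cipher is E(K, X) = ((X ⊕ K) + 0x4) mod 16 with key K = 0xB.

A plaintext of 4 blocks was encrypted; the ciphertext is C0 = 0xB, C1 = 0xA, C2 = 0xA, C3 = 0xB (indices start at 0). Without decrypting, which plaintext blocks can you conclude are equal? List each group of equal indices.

P0 = P3; P1 = P2

ECB encrypts each block independently with the same key, so equal ciphertext blocks imply equal plaintext blocks.
C0 = C3 = 0xB, so P0 = P3.
C1 = C2 = 0xA, so P1 = P2.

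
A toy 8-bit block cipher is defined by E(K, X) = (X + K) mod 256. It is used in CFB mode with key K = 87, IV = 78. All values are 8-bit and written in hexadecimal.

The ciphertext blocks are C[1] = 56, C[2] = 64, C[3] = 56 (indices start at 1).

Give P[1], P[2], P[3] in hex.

CFB decryption: P_i = C_i ⊕ E(K, C_{i−1}), with C_{0} = IV.
P[1]: E(K, 78) = FF; 56 ⊕ FF = A9.
P[2]: E(K, 56) = DD; 64 ⊕ DD = B9.
P[3]: E(K, 64) = EB; 56 ⊕ EB = BD.

P[1] = A9, P[2] = B9, P[3] = BD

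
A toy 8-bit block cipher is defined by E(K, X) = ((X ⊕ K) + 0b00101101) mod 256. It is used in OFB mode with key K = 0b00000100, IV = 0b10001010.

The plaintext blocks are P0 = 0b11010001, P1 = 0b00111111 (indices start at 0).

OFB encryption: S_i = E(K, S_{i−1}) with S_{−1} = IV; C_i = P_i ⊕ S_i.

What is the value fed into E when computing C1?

0b10111011

C0: S = E(K, 0b10001010) = 0b10111011; 0b11010001 ⊕ 0b10111011 = 0b01101010.
C1: S = E(K, 0b10111011) = 0b11101100; 0b00111111 ⊕ 0b11101100 = 0b11010011.
So the input to E for block 1 is 0b10111011.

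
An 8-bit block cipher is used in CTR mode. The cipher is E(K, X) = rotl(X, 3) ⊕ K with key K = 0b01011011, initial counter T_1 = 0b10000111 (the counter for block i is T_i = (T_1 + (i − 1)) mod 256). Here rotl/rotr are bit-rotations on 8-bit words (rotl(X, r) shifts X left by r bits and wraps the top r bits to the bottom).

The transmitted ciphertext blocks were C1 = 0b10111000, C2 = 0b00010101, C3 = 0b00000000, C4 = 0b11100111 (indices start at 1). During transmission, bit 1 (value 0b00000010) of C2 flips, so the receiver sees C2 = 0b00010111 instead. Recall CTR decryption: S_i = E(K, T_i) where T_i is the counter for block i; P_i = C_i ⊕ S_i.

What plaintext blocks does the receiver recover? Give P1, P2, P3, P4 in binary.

P1 = 0b11011111, P2 = 0b00001000, P3 = 0b00010111, P4 = 0b11101000

Only C2 changed, to 0b00010111. In CTR, a change in C_i flips the same bit in P_i only; the keystream is unaffected. Decrypting the received ciphertext:
P1: T = 0b10000111, S = E(K, T) = 0b01100111; 0b10111000 ⊕ 0b01100111 = 0b11011111.
P2: T = 0b10001000, S = E(K, T) = 0b00011111; 0b00010111 ⊕ 0b00011111 = 0b00001000.
P3: T = 0b10001001, S = E(K, T) = 0b00010111; 0b00000000 ⊕ 0b00010111 = 0b00010111.
P4: T = 0b10001010, S = E(K, T) = 0b00001111; 0b11100111 ⊕ 0b00001111 = 0b11101000.
Blocks that differ from the original plaintext: P2.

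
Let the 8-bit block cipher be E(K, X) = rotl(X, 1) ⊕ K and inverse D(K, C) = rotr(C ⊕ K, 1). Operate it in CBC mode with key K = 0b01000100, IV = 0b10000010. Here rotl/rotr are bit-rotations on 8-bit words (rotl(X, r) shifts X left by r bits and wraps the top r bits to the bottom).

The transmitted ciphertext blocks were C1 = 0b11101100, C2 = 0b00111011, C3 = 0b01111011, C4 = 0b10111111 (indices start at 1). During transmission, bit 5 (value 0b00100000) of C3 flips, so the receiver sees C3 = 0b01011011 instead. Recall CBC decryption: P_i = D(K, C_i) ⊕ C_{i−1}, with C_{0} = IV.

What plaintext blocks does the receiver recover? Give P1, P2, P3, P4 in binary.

P1 = 0b11010110, P2 = 0b01010011, P3 = 0b10110100, P4 = 0b10100110

Only C3 changed, to 0b01011011. In CBC, a change in C_i garbles P_i and flips the same bit in P_{i+1}. Decrypting the received ciphertext:
P1: D(K, 0b11101100) = 0b01010100; 0b01010100 ⊕ 0b10000010 = 0b11010110.
P2: D(K, 0b00111011) = 0b10111111; 0b10111111 ⊕ 0b11101100 = 0b01010011.
P3: D(K, 0b01011011) = 0b10001111; 0b10001111 ⊕ 0b00111011 = 0b10110100.
P4: D(K, 0b10111111) = 0b11111101; 0b11111101 ⊕ 0b01011011 = 0b10100110.
Blocks that differ from the original plaintext: P3, P4.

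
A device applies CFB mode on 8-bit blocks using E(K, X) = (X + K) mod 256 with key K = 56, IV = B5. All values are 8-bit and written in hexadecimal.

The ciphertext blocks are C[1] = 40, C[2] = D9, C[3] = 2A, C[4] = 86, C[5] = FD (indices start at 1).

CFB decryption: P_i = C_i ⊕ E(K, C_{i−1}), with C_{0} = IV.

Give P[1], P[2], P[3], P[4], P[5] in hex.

P[1]: E(K, B5) = 0B; 40 ⊕ 0B = 4B.
P[2]: E(K, 40) = 96; D9 ⊕ 96 = 4F.
P[3]: E(K, D9) = 2F; 2A ⊕ 2F = 05.
P[4]: E(K, 2A) = 80; 86 ⊕ 80 = 06.
P[5]: E(K, 86) = DC; FD ⊕ DC = 21.

P[1] = 4B, P[2] = 4F, P[3] = 05, P[4] = 06, P[5] = 21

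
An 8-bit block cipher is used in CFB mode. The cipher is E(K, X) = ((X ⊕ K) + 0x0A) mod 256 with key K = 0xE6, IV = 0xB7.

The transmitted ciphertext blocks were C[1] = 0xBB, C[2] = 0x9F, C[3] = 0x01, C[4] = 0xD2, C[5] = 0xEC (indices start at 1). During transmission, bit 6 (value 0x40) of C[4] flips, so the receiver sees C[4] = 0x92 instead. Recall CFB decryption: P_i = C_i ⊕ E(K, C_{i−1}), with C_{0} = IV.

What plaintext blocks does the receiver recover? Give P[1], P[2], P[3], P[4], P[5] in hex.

Only C[4] changed, to 0x92. In CFB, a change in C_i flips the same bit in P_i and garbles P_{i+1}. Decrypting the received ciphertext:
P[1]: E(K, 0xB7) = 0x5B; 0xBB ⊕ 0x5B = 0xE0.
P[2]: E(K, 0xBB) = 0x67; 0x9F ⊕ 0x67 = 0xF8.
P[3]: E(K, 0x9F) = 0x83; 0x01 ⊕ 0x83 = 0x82.
P[4]: E(K, 0x01) = 0xF1; 0x92 ⊕ 0xF1 = 0x63.
P[5]: E(K, 0x92) = 0x7E; 0xEC ⊕ 0x7E = 0x92.
Blocks that differ from the original plaintext: P[4], P[5].

P[1] = 0xE0, P[2] = 0xF8, P[3] = 0x82, P[4] = 0x63, P[5] = 0x92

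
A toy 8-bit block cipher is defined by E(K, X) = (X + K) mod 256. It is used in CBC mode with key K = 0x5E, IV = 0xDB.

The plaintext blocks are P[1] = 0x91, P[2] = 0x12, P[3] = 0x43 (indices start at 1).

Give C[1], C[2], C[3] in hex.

CBC encryption: C_i = E(K, P_i ⊕ C_{i−1}), with C_{0} = IV.
C[1]: P[1] ⊕ 0xDB = 0x4A; E(K, 0x4A) = 0xA8.
C[2]: P[2] ⊕ 0xA8 = 0xBA; E(K, 0xBA) = 0x18.
C[3]: P[3] ⊕ 0x18 = 0x5B; E(K, 0x5B) = 0xB9.

C[1] = 0xA8, C[2] = 0x18, C[3] = 0xB9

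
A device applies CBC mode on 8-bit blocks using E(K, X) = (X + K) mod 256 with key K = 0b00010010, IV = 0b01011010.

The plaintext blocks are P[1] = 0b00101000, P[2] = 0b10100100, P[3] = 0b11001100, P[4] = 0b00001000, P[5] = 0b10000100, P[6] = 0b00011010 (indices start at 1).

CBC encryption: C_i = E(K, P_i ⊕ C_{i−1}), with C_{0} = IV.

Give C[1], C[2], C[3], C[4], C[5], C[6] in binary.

C[1] = 0b10000100, C[2] = 0b00110010, C[3] = 0b00010000, C[4] = 0b00101010, C[5] = 0b11000000, C[6] = 0b11101100

C[1]: P[1] ⊕ 0b01011010 = 0b01110010; E(K, 0b01110010) = 0b10000100.
C[2]: P[2] ⊕ 0b10000100 = 0b00100000; E(K, 0b00100000) = 0b00110010.
C[3]: P[3] ⊕ 0b00110010 = 0b11111110; E(K, 0b11111110) = 0b00010000.
C[4]: P[4] ⊕ 0b00010000 = 0b00011000; E(K, 0b00011000) = 0b00101010.
C[5]: P[5] ⊕ 0b00101010 = 0b10101110; E(K, 0b10101110) = 0b11000000.
C[6]: P[6] ⊕ 0b11000000 = 0b11011010; E(K, 0b11011010) = 0b11101100.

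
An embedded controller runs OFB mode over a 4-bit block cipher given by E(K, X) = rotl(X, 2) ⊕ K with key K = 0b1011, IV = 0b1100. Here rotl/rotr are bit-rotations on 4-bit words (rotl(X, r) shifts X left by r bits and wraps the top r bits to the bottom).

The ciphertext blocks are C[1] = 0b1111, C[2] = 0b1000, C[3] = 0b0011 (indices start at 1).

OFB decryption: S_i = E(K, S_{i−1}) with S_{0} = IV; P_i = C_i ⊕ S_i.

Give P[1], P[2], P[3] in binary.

P[1]: S = E(K, 0b1100) = 0b1000; 0b1111 ⊕ 0b1000 = 0b0111.
P[2]: S = E(K, 0b1000) = 0b1001; 0b1000 ⊕ 0b1001 = 0b0001.
P[3]: S = E(K, 0b1001) = 0b1101; 0b0011 ⊕ 0b1101 = 0b1110.

P[1] = 0b0111, P[2] = 0b0001, P[3] = 0b1110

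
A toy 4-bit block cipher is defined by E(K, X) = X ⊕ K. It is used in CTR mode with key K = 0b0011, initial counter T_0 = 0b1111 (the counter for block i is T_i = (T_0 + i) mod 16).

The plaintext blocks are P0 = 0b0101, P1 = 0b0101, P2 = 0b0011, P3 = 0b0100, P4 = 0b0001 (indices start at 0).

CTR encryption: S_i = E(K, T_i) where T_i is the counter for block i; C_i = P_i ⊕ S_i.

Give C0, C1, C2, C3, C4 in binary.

C0 = 0b1001, C1 = 0b0110, C2 = 0b0001, C3 = 0b0101, C4 = 0b0001

C0: T = 0b1111, S = E(K, T) = 0b1100; 0b0101 ⊕ 0b1100 = 0b1001.
C1: T = 0b0000, S = E(K, T) = 0b0011; 0b0101 ⊕ 0b0011 = 0b0110.
C2: T = 0b0001, S = E(K, T) = 0b0010; 0b0011 ⊕ 0b0010 = 0b0001.
C3: T = 0b0010, S = E(K, T) = 0b0001; 0b0100 ⊕ 0b0001 = 0b0101.
C4: T = 0b0011, S = E(K, T) = 0b0000; 0b0001 ⊕ 0b0000 = 0b0001.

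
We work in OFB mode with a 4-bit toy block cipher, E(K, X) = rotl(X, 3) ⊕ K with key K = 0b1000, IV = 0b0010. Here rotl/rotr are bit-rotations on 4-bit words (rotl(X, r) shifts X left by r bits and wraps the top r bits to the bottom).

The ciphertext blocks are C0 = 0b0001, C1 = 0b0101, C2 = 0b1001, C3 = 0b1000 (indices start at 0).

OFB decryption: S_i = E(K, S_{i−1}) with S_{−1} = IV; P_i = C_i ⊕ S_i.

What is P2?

P0: S = E(K, 0b0010) = 0b1001; 0b0001 ⊕ 0b1001 = 0b1000.
P1: S = E(K, 0b1001) = 0b0100; 0b0101 ⊕ 0b0100 = 0b0001.
P2: S = E(K, 0b0100) = 0b1010; 0b1001 ⊕ 0b1010 = 0b0011.

P2 = 0b0011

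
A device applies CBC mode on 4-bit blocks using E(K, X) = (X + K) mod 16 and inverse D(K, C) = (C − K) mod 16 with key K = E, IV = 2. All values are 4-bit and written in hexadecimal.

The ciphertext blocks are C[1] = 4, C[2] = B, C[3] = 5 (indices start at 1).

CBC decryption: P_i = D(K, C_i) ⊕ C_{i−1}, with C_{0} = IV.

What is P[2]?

P[2]: D(K, B) = D; D ⊕ 4 = 9.

P[2] = 9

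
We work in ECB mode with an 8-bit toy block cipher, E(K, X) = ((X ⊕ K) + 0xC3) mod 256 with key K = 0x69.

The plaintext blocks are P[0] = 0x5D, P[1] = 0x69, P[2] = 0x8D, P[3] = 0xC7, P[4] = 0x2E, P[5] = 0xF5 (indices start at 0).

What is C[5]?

ECB encryption: C_i = E(K, P_i).
C[5]: E(K, 0xF5) = 0x5F.

C[5] = 0x5F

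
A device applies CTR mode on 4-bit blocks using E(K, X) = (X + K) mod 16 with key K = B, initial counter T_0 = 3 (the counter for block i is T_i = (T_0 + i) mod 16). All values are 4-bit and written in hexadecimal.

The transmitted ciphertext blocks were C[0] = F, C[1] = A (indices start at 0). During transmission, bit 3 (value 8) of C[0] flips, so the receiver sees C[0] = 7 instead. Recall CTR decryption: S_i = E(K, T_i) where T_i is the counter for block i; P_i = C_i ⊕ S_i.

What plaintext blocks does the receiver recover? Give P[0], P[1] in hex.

P[0] = 9, P[1] = 5

Only C[0] changed, to 7. In CTR, a change in C_i flips the same bit in P_i only; the keystream is unaffected. Decrypting the received ciphertext:
P[0]: T = 3, S = E(K, T) = E; 7 ⊕ E = 9.
P[1]: T = 4, S = E(K, T) = F; A ⊕ F = 5.
Blocks that differ from the original plaintext: P[0].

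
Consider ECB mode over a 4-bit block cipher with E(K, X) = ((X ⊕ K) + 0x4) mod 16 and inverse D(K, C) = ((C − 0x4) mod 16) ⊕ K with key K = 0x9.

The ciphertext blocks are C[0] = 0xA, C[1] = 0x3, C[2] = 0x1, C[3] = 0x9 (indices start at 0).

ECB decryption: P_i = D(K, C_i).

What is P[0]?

P[0] = 0xF

P[0]: D(K, 0xA) = 0xF.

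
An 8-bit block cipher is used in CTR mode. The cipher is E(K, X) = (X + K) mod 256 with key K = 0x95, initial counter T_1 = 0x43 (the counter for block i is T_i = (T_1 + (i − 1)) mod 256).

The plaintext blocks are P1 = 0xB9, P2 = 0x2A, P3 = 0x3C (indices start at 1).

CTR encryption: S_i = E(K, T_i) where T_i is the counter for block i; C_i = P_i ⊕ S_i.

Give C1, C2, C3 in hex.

C1 = 0x61, C2 = 0xF3, C3 = 0xE6

C1: T = 0x43, S = E(K, T) = 0xD8; 0xB9 ⊕ 0xD8 = 0x61.
C2: T = 0x44, S = E(K, T) = 0xD9; 0x2A ⊕ 0xD9 = 0xF3.
C3: T = 0x45, S = E(K, T) = 0xDA; 0x3C ⊕ 0xDA = 0xE6.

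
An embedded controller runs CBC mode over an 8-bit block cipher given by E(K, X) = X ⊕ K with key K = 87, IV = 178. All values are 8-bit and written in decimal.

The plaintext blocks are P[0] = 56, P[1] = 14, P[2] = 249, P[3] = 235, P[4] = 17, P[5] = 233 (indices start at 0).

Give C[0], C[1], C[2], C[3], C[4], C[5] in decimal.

CBC encryption: C_i = E(K, P_i ⊕ C_{i−1}), with C_{−1} = IV.
C[0]: P[0] ⊕ 178 = 138; E(K, 138) = 221.
C[1]: P[1] ⊕ 221 = 211; E(K, 211) = 132.
C[2]: P[2] ⊕ 132 = 125; E(K, 125) = 42.
C[3]: P[3] ⊕ 42 = 193; E(K, 193) = 150.
C[4]: P[4] ⊕ 150 = 135; E(K, 135) = 208.
C[5]: P[5] ⊕ 208 = 57; E(K, 57) = 110.

C[0] = 221, C[1] = 132, C[2] = 42, C[3] = 150, C[4] = 208, C[5] = 110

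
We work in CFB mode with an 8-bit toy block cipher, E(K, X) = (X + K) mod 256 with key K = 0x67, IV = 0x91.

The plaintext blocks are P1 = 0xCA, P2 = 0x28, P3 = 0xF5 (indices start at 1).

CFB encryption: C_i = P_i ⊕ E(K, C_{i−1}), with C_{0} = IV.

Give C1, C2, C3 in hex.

C1: E(K, 0x91) = 0xF8; 0xCA ⊕ 0xF8 = 0x32.
C2: E(K, 0x32) = 0x99; 0x28 ⊕ 0x99 = 0xB1.
C3: E(K, 0xB1) = 0x18; 0xF5 ⊕ 0x18 = 0xED.

C1 = 0x32, C2 = 0xB1, C3 = 0xED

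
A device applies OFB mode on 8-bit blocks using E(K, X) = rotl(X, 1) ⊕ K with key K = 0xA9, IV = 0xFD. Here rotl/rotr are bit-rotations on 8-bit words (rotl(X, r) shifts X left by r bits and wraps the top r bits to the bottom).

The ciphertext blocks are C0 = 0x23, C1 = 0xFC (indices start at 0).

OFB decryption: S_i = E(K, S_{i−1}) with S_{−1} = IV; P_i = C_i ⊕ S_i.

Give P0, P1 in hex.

P0: S = E(K, 0xFD) = 0x52; 0x23 ⊕ 0x52 = 0x71.
P1: S = E(K, 0x52) = 0x0D; 0xFC ⊕ 0x0D = 0xF1.

P0 = 0x71, P1 = 0xF1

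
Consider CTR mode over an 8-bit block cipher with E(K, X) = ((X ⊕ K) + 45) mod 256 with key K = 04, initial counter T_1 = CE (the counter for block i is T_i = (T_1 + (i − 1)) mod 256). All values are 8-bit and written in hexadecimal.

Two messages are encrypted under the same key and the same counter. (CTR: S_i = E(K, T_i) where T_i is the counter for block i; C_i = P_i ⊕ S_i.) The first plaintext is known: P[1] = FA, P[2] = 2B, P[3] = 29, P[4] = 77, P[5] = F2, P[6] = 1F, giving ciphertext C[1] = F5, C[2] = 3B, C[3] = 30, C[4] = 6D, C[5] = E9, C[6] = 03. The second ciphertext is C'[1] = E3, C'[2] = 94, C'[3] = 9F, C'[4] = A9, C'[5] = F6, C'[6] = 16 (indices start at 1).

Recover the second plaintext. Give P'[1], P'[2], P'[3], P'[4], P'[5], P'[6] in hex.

In CTR with a reused counter, both messages share the same keystream S_i, so C_i ⊕ C'_i = P_i ⊕ P'_i and thus P'_i = P_i ⊕ C_i ⊕ C'_i.
P'[1]: FA ⊕ F5 ⊕ E3 = EC.
P'[2]: 2B ⊕ 3B ⊕ 94 = 84.
P'[3]: 29 ⊕ 30 ⊕ 9F = 86.
P'[4]: 77 ⊕ 6D ⊕ A9 = B3.
P'[5]: F2 ⊕ E9 ⊕ F6 = ED.
P'[6]: 1F ⊕ 03 ⊕ 16 = 0A.

P'[1] = EC, P'[2] = 84, P'[3] = 86, P'[4] = B3, P'[5] = ED, P'[6] = 0A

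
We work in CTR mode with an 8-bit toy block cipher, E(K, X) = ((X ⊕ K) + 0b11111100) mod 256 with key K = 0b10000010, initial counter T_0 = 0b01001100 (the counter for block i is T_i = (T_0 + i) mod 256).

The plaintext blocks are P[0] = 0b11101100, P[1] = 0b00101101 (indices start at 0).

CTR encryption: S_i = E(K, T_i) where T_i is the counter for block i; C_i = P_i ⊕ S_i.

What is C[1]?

C[0]: T = 0b01001100, S = E(K, T) = 0b11001010; 0b11101100 ⊕ 0b11001010 = 0b00100110.
C[1]: T = 0b01001101, S = E(K, T) = 0b11001011; 0b00101101 ⊕ 0b11001011 = 0b11100110.

C[1] = 0b11100110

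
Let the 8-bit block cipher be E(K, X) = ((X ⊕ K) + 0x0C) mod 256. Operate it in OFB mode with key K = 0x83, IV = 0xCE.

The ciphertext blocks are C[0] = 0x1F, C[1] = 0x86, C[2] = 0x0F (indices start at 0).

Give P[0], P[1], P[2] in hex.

OFB decryption: S_i = E(K, S_{i−1}) with S_{−1} = IV; P_i = C_i ⊕ S_i.
P[0]: S = E(K, 0xCE) = 0x59; 0x1F ⊕ 0x59 = 0x46.
P[1]: S = E(K, 0x59) = 0xE6; 0x86 ⊕ 0xE6 = 0x60.
P[2]: S = E(K, 0xE6) = 0x71; 0x0F ⊕ 0x71 = 0x7E.

P[0] = 0x46, P[1] = 0x60, P[2] = 0x7E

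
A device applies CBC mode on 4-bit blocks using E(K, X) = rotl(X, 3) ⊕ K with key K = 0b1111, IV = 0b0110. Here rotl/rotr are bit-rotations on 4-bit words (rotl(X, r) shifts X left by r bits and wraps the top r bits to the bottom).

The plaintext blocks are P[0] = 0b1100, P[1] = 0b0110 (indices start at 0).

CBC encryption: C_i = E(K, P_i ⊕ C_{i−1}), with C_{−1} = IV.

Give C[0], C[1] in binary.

C[0] = 0b1010, C[1] = 0b1001

C[0]: P[0] ⊕ 0b0110 = 0b1010; E(K, 0b1010) = 0b1010.
C[1]: P[1] ⊕ 0b1010 = 0b1100; E(K, 0b1100) = 0b1001.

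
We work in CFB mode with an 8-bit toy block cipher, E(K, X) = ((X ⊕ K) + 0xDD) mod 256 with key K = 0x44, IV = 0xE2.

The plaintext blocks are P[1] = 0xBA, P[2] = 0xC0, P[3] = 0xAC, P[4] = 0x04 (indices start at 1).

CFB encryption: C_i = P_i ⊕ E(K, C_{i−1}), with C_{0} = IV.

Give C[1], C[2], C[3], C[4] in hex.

C[1]: E(K, 0xE2) = 0x83; 0xBA ⊕ 0x83 = 0x39.
C[2]: E(K, 0x39) = 0x5A; 0xC0 ⊕ 0x5A = 0x9A.
C[3]: E(K, 0x9A) = 0xBB; 0xAC ⊕ 0xBB = 0x17.
C[4]: E(K, 0x17) = 0x30; 0x04 ⊕ 0x30 = 0x34.

C[1] = 0x39, C[2] = 0x9A, C[3] = 0x17, C[4] = 0x34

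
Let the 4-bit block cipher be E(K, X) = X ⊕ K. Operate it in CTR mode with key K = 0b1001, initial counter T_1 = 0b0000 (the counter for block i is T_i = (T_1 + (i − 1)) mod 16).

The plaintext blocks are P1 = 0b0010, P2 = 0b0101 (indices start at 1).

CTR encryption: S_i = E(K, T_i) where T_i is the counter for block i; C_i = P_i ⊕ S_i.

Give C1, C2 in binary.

C1 = 0b1011, C2 = 0b1101

C1: T = 0b0000, S = E(K, T) = 0b1001; 0b0010 ⊕ 0b1001 = 0b1011.
C2: T = 0b0001, S = E(K, T) = 0b1000; 0b0101 ⊕ 0b1000 = 0b1101.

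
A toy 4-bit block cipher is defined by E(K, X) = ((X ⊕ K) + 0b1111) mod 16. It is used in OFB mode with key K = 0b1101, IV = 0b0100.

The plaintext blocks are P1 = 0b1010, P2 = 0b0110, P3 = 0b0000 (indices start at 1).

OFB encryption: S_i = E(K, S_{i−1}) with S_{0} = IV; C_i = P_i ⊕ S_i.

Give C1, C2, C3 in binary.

C1 = 0b0010, C2 = 0b0010, C3 = 0b1000

C1: S = E(K, 0b0100) = 0b1000; 0b1010 ⊕ 0b1000 = 0b0010.
C2: S = E(K, 0b1000) = 0b0100; 0b0110 ⊕ 0b0100 = 0b0010.
C3: S = E(K, 0b0100) = 0b1000; 0b0000 ⊕ 0b1000 = 0b1000.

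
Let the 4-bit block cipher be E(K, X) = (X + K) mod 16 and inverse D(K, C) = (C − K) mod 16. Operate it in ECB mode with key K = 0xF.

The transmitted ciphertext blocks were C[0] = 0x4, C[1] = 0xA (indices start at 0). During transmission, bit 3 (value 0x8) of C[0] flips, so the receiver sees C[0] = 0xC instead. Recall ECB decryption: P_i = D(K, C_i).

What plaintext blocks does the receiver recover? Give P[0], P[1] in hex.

Only C[0] changed, to 0xC. In ECB, a change in C_i affects only P_i. Decrypting the received ciphertext:
P[0]: D(K, 0xC) = 0xD.
P[1]: D(K, 0xA) = 0xB.
Blocks that differ from the original plaintext: P[0].

P[0] = 0xD, P[1] = 0xB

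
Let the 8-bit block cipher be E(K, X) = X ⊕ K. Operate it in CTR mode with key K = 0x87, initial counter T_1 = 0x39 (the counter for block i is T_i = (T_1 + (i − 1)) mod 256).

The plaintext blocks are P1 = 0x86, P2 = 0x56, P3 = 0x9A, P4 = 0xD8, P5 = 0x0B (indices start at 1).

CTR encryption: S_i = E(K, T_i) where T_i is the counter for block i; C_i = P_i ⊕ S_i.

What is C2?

C1: T = 0x39, S = E(K, T) = 0xBE; 0x86 ⊕ 0xBE = 0x38.
C2: T = 0x3A, S = E(K, T) = 0xBD; 0x56 ⊕ 0xBD = 0xEB.

C2 = 0xEB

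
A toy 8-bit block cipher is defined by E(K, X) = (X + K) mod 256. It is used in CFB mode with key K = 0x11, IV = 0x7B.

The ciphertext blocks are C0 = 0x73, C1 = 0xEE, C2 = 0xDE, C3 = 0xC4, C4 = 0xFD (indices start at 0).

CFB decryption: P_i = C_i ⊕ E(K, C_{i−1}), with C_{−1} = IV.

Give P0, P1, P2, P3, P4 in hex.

P0 = 0xFF, P1 = 0x6A, P2 = 0x21, P3 = 0x2B, P4 = 0x28

P0: E(K, 0x7B) = 0x8C; 0x73 ⊕ 0x8C = 0xFF.
P1: E(K, 0x73) = 0x84; 0xEE ⊕ 0x84 = 0x6A.
P2: E(K, 0xEE) = 0xFF; 0xDE ⊕ 0xFF = 0x21.
P3: E(K, 0xDE) = 0xEF; 0xC4 ⊕ 0xEF = 0x2B.
P4: E(K, 0xC4) = 0xD5; 0xFD ⊕ 0xD5 = 0x28.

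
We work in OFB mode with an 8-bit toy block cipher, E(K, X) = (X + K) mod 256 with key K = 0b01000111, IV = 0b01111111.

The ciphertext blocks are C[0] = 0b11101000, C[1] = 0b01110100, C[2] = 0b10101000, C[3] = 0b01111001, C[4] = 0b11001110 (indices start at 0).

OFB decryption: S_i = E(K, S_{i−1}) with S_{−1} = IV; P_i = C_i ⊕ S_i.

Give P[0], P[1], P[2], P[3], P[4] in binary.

P[0]: S = E(K, 0b01111111) = 0b11000110; 0b11101000 ⊕ 0b11000110 = 0b00101110.
P[1]: S = E(K, 0b11000110) = 0b00001101; 0b01110100 ⊕ 0b00001101 = 0b01111001.
P[2]: S = E(K, 0b00001101) = 0b01010100; 0b10101000 ⊕ 0b01010100 = 0b11111100.
P[3]: S = E(K, 0b01010100) = 0b10011011; 0b01111001 ⊕ 0b10011011 = 0b11100010.
P[4]: S = E(K, 0b10011011) = 0b11100010; 0b11001110 ⊕ 0b11100010 = 0b00101100.

P[0] = 0b00101110, P[1] = 0b01111001, P[2] = 0b11111100, P[3] = 0b11100010, P[4] = 0b00101100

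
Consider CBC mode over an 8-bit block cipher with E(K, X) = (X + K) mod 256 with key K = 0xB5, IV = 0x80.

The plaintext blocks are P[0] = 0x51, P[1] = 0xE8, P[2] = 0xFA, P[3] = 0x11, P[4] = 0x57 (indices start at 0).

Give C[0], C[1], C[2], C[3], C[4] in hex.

CBC encryption: C_i = E(K, P_i ⊕ C_{i−1}), with C_{−1} = IV.
C[0]: P[0] ⊕ 0x80 = 0xD1; E(K, 0xD1) = 0x86.
C[1]: P[1] ⊕ 0x86 = 0x6E; E(K, 0x6E) = 0x23.
C[2]: P[2] ⊕ 0x23 = 0xD9; E(K, 0xD9) = 0x8E.
C[3]: P[3] ⊕ 0x8E = 0x9F; E(K, 0x9F) = 0x54.
C[4]: P[4] ⊕ 0x54 = 0x03; E(K, 0x03) = 0xB8.

C[0] = 0x86, C[1] = 0x23, C[2] = 0x8E, C[3] = 0x54, C[4] = 0xB8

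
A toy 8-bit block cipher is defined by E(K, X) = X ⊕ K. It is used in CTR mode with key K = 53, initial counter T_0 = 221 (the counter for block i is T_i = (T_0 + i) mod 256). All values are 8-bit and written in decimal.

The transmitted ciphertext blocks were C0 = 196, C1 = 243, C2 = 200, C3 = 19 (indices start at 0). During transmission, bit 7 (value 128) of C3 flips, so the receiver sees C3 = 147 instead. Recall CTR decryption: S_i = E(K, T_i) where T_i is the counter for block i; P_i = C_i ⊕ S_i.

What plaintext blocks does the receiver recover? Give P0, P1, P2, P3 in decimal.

P0 = 44, P1 = 24, P2 = 34, P3 = 70

Only C3 changed, to 147. In CTR, a change in C_i flips the same bit in P_i only; the keystream is unaffected. Decrypting the received ciphertext:
P0: T = 221, S = E(K, T) = 232; 196 ⊕ 232 = 44.
P1: T = 222, S = E(K, T) = 235; 243 ⊕ 235 = 24.
P2: T = 223, S = E(K, T) = 234; 200 ⊕ 234 = 34.
P3: T = 224, S = E(K, T) = 213; 147 ⊕ 213 = 70.
Blocks that differ from the original plaintext: P3.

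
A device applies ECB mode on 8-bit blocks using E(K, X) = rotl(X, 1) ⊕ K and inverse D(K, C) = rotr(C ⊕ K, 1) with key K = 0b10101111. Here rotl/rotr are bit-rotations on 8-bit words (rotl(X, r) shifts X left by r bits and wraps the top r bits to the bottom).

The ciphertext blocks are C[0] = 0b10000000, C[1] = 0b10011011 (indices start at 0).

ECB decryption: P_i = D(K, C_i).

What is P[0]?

P[0]: D(K, 0b10000000) = 0b10010111.

P[0] = 0b10010111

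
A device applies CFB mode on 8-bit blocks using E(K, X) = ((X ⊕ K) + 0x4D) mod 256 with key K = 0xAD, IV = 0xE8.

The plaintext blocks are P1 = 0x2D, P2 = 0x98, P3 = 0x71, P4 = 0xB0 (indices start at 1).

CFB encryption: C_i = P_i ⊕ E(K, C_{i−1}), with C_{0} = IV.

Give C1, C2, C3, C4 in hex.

C1 = 0xBF, C2 = 0xC7, C3 = 0xC6, C4 = 0x08

C1: E(K, 0xE8) = 0x92; 0x2D ⊕ 0x92 = 0xBF.
C2: E(K, 0xBF) = 0x5F; 0x98 ⊕ 0x5F = 0xC7.
C3: E(K, 0xC7) = 0xB7; 0x71 ⊕ 0xB7 = 0xC6.
C4: E(K, 0xC6) = 0xB8; 0xB0 ⊕ 0xB8 = 0x08.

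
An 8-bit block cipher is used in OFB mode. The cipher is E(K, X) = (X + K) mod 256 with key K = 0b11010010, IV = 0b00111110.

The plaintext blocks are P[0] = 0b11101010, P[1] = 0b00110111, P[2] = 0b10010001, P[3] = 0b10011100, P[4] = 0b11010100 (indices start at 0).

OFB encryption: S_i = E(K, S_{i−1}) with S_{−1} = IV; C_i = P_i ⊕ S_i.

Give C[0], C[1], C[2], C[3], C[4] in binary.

C[0]: S = E(K, 0b00111110) = 0b00010000; 0b11101010 ⊕ 0b00010000 = 0b11111010.
C[1]: S = E(K, 0b00010000) = 0b11100010; 0b00110111 ⊕ 0b11100010 = 0b11010101.
C[2]: S = E(K, 0b11100010) = 0b10110100; 0b10010001 ⊕ 0b10110100 = 0b00100101.
C[3]: S = E(K, 0b10110100) = 0b10000110; 0b10011100 ⊕ 0b10000110 = 0b00011010.
C[4]: S = E(K, 0b10000110) = 0b01011000; 0b11010100 ⊕ 0b01011000 = 0b10001100.

C[0] = 0b11111010, C[1] = 0b11010101, C[2] = 0b00100101, C[3] = 0b00011010, C[4] = 0b10001100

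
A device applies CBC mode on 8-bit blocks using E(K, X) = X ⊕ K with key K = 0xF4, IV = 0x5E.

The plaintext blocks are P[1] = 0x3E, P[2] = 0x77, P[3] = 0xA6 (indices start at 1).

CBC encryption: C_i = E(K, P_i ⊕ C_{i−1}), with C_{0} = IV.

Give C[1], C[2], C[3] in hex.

C[1]: P[1] ⊕ 0x5E = 0x60; E(K, 0x60) = 0x94.
C[2]: P[2] ⊕ 0x94 = 0xE3; E(K, 0xE3) = 0x17.
C[3]: P[3] ⊕ 0x17 = 0xB1; E(K, 0xB1) = 0x45.

C[1] = 0x94, C[2] = 0x17, C[3] = 0x45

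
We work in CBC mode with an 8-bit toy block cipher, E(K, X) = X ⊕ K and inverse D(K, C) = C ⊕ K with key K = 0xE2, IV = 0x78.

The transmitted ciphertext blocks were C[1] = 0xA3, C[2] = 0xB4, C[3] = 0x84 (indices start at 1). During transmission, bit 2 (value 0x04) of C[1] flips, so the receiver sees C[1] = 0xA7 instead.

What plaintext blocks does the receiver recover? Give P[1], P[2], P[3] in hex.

CBC decryption: P_i = D(K, C_i) ⊕ C_{i−1}, with C_{0} = IV.
Only C[1] changed, to 0xA7. In CBC, a change in C_i garbles P_i and flips the same bit in P_{i+1}. Decrypting the received ciphertext:
P[1]: D(K, 0xA7) = 0x45; 0x45 ⊕ 0x78 = 0x3D.
P[2]: D(K, 0xB4) = 0x56; 0x56 ⊕ 0xA7 = 0xF1.
P[3]: D(K, 0x84) = 0x66; 0x66 ⊕ 0xB4 = 0xD2.
Blocks that differ from the original plaintext: P[1], P[2].

P[1] = 0x3D, P[2] = 0xF1, P[3] = 0xD2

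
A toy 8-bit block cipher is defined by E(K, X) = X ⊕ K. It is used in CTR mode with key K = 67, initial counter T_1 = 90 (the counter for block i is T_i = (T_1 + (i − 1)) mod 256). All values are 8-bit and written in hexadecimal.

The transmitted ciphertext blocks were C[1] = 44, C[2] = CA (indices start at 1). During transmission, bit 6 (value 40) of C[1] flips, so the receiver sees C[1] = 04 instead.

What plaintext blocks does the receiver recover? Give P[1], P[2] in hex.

CTR decryption: S_i = E(K, T_i) where T_i is the counter for block i; P_i = C_i ⊕ S_i.
Only C[1] changed, to 04. In CTR, a change in C_i flips the same bit in P_i only; the keystream is unaffected. Decrypting the received ciphertext:
P[1]: T = 90, S = E(K, T) = F7; 04 ⊕ F7 = F3.
P[2]: T = 91, S = E(K, T) = F6; CA ⊕ F6 = 3C.
Blocks that differ from the original plaintext: P[1].

P[1] = F3, P[2] = 3C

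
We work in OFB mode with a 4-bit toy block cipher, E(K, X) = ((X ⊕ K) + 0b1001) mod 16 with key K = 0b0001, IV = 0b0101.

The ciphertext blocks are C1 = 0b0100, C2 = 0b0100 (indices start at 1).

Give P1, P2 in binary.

OFB decryption: S_i = E(K, S_{i−1}) with S_{0} = IV; P_i = C_i ⊕ S_i.
P1: S = E(K, 0b0101) = 0b1101; 0b0100 ⊕ 0b1101 = 0b1001.
P2: S = E(K, 0b1101) = 0b0101; 0b0100 ⊕ 0b0101 = 0b0001.

P1 = 0b1001, P2 = 0b0001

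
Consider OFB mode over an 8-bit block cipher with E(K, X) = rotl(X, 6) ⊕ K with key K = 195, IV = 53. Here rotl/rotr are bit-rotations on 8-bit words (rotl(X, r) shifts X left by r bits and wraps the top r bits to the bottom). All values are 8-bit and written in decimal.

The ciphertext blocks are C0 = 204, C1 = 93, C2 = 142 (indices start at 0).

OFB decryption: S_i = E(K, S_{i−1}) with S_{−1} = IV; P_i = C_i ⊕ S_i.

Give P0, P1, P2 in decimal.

P0: S = E(K, 53) = 142; 204 ⊕ 142 = 66.
P1: S = E(K, 142) = 96; 93 ⊕ 96 = 61.
P2: S = E(K, 96) = 219; 142 ⊕ 219 = 85.

P0 = 66, P1 = 61, P2 = 85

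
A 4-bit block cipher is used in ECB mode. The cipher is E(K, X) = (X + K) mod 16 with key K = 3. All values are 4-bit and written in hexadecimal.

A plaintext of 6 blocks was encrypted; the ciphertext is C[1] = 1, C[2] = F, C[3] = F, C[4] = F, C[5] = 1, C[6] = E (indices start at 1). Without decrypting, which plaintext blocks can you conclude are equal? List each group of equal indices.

ECB encrypts each block independently with the same key, so equal ciphertext blocks imply equal plaintext blocks.
C[1] = C[5] = 1, so P[1] = P[5].
C[2] = C[3] = C[4] = F, so P[2] = P[3] = P[4].

P[1] = P[5]; P[2] = P[3] = P[4]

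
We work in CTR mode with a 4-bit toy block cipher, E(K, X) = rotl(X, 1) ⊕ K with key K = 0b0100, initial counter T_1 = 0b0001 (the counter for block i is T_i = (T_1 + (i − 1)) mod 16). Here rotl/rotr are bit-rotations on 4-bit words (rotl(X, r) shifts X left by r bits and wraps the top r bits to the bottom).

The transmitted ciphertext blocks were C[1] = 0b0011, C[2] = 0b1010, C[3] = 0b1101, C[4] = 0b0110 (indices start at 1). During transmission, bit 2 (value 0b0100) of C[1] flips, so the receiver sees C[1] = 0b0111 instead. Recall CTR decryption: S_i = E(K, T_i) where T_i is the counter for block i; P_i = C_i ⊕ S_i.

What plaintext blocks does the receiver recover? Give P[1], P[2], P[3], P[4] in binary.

Only C[1] changed, to 0b0111. In CTR, a change in C_i flips the same bit in P_i only; the keystream is unaffected. Decrypting the received ciphertext:
P[1]: T = 0b0001, S = E(K, T) = 0b0110; 0b0111 ⊕ 0b0110 = 0b0001.
P[2]: T = 0b0010, S = E(K, T) = 0b0000; 0b1010 ⊕ 0b0000 = 0b1010.
P[3]: T = 0b0011, S = E(K, T) = 0b0010; 0b1101 ⊕ 0b0010 = 0b1111.
P[4]: T = 0b0100, S = E(K, T) = 0b1100; 0b0110 ⊕ 0b1100 = 0b1010.
Blocks that differ from the original plaintext: P[1].

P[1] = 0b0001, P[2] = 0b1010, P[3] = 0b1111, P[4] = 0b1010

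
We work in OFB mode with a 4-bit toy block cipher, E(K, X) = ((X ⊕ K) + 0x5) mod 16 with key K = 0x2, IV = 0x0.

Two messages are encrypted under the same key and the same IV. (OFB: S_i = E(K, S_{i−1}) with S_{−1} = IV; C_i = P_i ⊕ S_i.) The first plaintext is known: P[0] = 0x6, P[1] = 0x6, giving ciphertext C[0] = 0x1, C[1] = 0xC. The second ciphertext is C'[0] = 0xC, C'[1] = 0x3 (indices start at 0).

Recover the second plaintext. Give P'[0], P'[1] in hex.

In OFB with a reused IV, both messages share the same keystream S_i, so C_i ⊕ C'_i = P_i ⊕ P'_i and thus P'_i = P_i ⊕ C_i ⊕ C'_i.
P'[0]: 0x6 ⊕ 0x1 ⊕ 0xC = 0xB.
P'[1]: 0x6 ⊕ 0xC ⊕ 0x3 = 0x9.

P'[0] = 0xB, P'[1] = 0x9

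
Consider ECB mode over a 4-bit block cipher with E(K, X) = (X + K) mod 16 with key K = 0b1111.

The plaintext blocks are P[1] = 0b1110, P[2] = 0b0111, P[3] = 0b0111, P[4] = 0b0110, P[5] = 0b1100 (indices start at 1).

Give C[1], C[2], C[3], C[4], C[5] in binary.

C[1] = 0b1101, C[2] = 0b0110, C[3] = 0b0110, C[4] = 0b0101, C[5] = 0b1011

ECB encryption: C_i = E(K, P_i).
C[1]: E(K, 0b1110) = 0b1101.
C[2]: E(K, 0b0111) = 0b0110.
C[3]: E(K, 0b0111) = 0b0110.
C[4]: E(K, 0b0110) = 0b0101.
C[5]: E(K, 0b1100) = 0b1011.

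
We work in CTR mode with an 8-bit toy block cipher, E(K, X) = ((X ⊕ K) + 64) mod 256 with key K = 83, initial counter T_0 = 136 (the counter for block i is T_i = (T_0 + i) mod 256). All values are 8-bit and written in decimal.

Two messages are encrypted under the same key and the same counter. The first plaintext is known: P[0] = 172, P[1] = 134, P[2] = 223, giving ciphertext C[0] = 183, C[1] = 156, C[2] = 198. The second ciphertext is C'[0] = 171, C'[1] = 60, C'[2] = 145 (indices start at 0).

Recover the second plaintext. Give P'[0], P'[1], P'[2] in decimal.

In CTR with a reused counter, both messages share the same keystream S_i, so C_i ⊕ C'_i = P_i ⊕ P'_i and thus P'_i = P_i ⊕ C_i ⊕ C'_i.
P'[0]: 172 ⊕ 183 ⊕ 171 = 176.
P'[1]: 134 ⊕ 156 ⊕ 60 = 38.
P'[2]: 223 ⊕ 198 ⊕ 145 = 136.

P'[0] = 176, P'[1] = 38, P'[2] = 136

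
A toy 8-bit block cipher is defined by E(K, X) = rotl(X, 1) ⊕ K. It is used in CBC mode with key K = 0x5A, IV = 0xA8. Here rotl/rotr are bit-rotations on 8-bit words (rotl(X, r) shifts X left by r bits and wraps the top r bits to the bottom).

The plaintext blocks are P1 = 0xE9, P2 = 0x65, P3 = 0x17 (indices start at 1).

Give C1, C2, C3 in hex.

C1 = 0xD8, C2 = 0x21, C3 = 0x36

CBC encryption: C_i = E(K, P_i ⊕ C_{i−1}), with C_{0} = IV.
C1: P1 ⊕ 0xA8 = 0x41; E(K, 0x41) = 0xD8.
C2: P2 ⊕ 0xD8 = 0xBD; E(K, 0xBD) = 0x21.
C3: P3 ⊕ 0x21 = 0x36; E(K, 0x36) = 0x36.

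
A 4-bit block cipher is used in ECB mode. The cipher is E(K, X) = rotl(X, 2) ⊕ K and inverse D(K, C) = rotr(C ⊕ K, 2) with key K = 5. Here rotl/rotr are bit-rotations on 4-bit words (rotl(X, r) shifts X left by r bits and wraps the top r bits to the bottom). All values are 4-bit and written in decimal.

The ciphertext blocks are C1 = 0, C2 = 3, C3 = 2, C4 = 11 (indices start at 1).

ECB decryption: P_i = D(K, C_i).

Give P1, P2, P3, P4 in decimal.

P1 = 5, P2 = 9, P3 = 13, P4 = 11

P1: D(K, 0) = 5.
P2: D(K, 3) = 9.
P3: D(K, 2) = 13.
P4: D(K, 11) = 11.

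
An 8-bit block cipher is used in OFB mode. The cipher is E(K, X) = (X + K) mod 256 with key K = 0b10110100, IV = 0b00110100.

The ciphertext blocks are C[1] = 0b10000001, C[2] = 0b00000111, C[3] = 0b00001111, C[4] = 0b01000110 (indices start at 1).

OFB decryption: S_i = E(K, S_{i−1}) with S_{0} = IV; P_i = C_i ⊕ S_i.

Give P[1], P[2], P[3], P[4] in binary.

P[1] = 0b01101001, P[2] = 0b10011011, P[3] = 0b01011111, P[4] = 0b01000010

P[1]: S = E(K, 0b00110100) = 0b11101000; 0b10000001 ⊕ 0b11101000 = 0b01101001.
P[2]: S = E(K, 0b11101000) = 0b10011100; 0b00000111 ⊕ 0b10011100 = 0b10011011.
P[3]: S = E(K, 0b10011100) = 0b01010000; 0b00001111 ⊕ 0b01010000 = 0b01011111.
P[4]: S = E(K, 0b01010000) = 0b00000100; 0b01000110 ⊕ 0b00000100 = 0b01000010.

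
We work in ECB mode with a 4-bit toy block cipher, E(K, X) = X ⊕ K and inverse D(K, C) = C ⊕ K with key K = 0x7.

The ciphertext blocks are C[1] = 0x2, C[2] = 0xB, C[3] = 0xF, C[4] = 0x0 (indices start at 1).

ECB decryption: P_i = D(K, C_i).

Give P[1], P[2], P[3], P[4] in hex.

P[1] = 0x5, P[2] = 0xC, P[3] = 0x8, P[4] = 0x7

P[1]: D(K, 0x2) = 0x5.
P[2]: D(K, 0xB) = 0xC.
P[3]: D(K, 0xF) = 0x8.
P[4]: D(K, 0x0) = 0x7.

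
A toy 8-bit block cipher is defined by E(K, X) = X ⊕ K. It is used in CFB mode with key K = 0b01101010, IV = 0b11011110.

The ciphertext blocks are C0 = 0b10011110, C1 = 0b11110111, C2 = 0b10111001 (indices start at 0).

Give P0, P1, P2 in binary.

CFB decryption: P_i = C_i ⊕ E(K, C_{i−1}), with C_{−1} = IV.
P0: E(K, 0b11011110) = 0b10110100; 0b10011110 ⊕ 0b10110100 = 0b00101010.
P1: E(K, 0b10011110) = 0b11110100; 0b11110111 ⊕ 0b11110100 = 0b00000011.
P2: E(K, 0b11110111) = 0b10011101; 0b10111001 ⊕ 0b10011101 = 0b00100100.

P0 = 0b00101010, P1 = 0b00000011, P2 = 0b00100100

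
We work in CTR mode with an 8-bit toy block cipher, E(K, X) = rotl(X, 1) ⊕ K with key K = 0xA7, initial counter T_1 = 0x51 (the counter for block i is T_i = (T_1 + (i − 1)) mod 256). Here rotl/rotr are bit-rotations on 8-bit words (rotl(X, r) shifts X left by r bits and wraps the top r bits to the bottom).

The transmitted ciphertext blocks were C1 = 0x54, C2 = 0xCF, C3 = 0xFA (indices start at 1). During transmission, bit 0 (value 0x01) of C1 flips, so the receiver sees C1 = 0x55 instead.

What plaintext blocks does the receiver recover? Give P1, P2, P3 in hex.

P1 = 0x50, P2 = 0xCC, P3 = 0xFB

CTR decryption: S_i = E(K, T_i) where T_i is the counter for block i; P_i = C_i ⊕ S_i.
Only C1 changed, to 0x55. In CTR, a change in C_i flips the same bit in P_i only; the keystream is unaffected. Decrypting the received ciphertext:
P1: T = 0x51, S = E(K, T) = 0x05; 0x55 ⊕ 0x05 = 0x50.
P2: T = 0x52, S = E(K, T) = 0x03; 0xCF ⊕ 0x03 = 0xCC.
P3: T = 0x53, S = E(K, T) = 0x01; 0xFA ⊕ 0x01 = 0xFB.
Blocks that differ from the original plaintext: P1.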